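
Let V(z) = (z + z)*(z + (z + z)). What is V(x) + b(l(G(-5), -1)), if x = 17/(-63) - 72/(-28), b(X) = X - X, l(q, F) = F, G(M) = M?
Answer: 42050/1323 ≈ 31.784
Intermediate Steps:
b(X) = 0
x = 145/63 (x = 17*(-1/63) - 72*(-1/28) = -17/63 + 18/7 = 145/63 ≈ 2.3016)
V(z) = 6*z² (V(z) = (2*z)*(z + 2*z) = (2*z)*(3*z) = 6*z²)
V(x) + b(l(G(-5), -1)) = 6*(145/63)² + 0 = 6*(21025/3969) + 0 = 42050/1323 + 0 = 42050/1323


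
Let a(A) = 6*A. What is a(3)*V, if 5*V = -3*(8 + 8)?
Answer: -864/5 ≈ -172.80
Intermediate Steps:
V = -48/5 (V = (-3*(8 + 8))/5 = (-3*16)/5 = (⅕)*(-48) = -48/5 ≈ -9.6000)
a(3)*V = (6*3)*(-48/5) = 18*(-48/5) = -864/5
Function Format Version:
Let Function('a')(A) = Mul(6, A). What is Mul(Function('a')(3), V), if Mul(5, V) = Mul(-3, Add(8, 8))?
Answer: Rational(-864, 5) ≈ -172.80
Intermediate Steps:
V = Rational(-48, 5) (V = Mul(Rational(1, 5), Mul(-3, Add(8, 8))) = Mul(Rational(1, 5), Mul(-3, 16)) = Mul(Rational(1, 5), -48) = Rational(-48, 5) ≈ -9.6000)
Mul(Function('a')(3), V) = Mul(Mul(6, 3), Rational(-48, 5)) = Mul(18, Rational(-48, 5)) = Rational(-864, 5)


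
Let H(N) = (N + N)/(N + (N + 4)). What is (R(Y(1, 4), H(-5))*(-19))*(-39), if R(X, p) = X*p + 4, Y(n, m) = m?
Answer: 7904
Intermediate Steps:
H(N) = 2*N/(4 + 2*N) (H(N) = (2*N)/(N + (4 + N)) = (2*N)/(4 + 2*N) = 2*N/(4 + 2*N))
R(X, p) = 4 + X*p
(R(Y(1, 4), H(-5))*(-19))*(-39) = ((4 + 4*(-5/(2 - 5)))*(-19))*(-39) = ((4 + 4*(-5/(-3)))*(-19))*(-39) = ((4 + 4*(-5*(-1/3)))*(-19))*(-39) = ((4 + 4*(5/3))*(-19))*(-39) = ((4 + 20/3)*(-19))*(-39) = ((32/3)*(-19))*(-39) = -608/3*(-39) = 7904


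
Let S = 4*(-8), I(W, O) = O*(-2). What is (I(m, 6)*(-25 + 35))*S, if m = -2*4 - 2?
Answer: 3840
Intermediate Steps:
m = -10 (m = -8 - 2 = -10)
I(W, O) = -2*O
S = -32
(I(m, 6)*(-25 + 35))*S = ((-2*6)*(-25 + 35))*(-32) = -12*10*(-32) = -120*(-32) = 3840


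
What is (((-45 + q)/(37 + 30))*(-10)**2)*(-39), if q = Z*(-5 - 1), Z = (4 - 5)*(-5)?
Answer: 292500/67 ≈ 4365.7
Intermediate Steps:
Z = 5 (Z = -1*(-5) = 5)
q = -30 (q = 5*(-5 - 1) = 5*(-6) = -30)
(((-45 + q)/(37 + 30))*(-10)**2)*(-39) = (((-45 - 30)/(37 + 30))*(-10)**2)*(-39) = (-75/67*100)*(-39) = (-75*1/67*100)*(-39) = -75/67*100*(-39) = -7500/67*(-39) = 292500/67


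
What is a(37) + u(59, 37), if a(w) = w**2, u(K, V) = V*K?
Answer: 3552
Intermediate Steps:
u(K, V) = K*V
a(37) + u(59, 37) = 37**2 + 59*37 = 1369 + 2183 = 3552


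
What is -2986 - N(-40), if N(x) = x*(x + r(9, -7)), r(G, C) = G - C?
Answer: -3946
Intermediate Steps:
N(x) = x*(16 + x) (N(x) = x*(x + (9 - 1*(-7))) = x*(x + (9 + 7)) = x*(x + 16) = x*(16 + x))
-2986 - N(-40) = -2986 - (-40)*(16 - 40) = -2986 - (-40)*(-24) = -2986 - 1*960 = -2986 - 960 = -3946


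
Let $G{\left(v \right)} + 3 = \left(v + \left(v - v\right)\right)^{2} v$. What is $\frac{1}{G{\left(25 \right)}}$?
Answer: $\frac{1}{15622} \approx 6.4012 \cdot 10^{-5}$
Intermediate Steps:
$G{\left(v \right)} = -3 + v^{3}$ ($G{\left(v \right)} = -3 + \left(v + \left(v - v\right)\right)^{2} v = -3 + \left(v + 0\right)^{2} v = -3 + v^{2} v = -3 + v^{3}$)
$\frac{1}{G{\left(25 \right)}} = \frac{1}{-3 + 25^{3}} = \frac{1}{-3 + 15625} = \frac{1}{15622}$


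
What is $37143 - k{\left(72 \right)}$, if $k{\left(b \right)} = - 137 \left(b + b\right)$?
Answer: $56871$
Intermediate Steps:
$k{\left(b \right)} = - 274 b$ ($k{\left(b \right)} = - 137 \cdot 2 b = - 274 b$)
$37143 - k{\left(72 \right)} = 37143 - \left(-274\right) 72 = 37143 - -19728 = 37143 + 19728 = 56871$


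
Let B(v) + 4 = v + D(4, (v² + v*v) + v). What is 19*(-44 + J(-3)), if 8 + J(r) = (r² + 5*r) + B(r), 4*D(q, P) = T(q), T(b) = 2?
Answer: -2451/2 ≈ -1225.5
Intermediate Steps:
D(q, P) = ½ (D(q, P) = (¼)*2 = ½)
B(v) = -7/2 + v (B(v) = -4 + (v + ½) = -4 + (½ + v) = -7/2 + v)
J(r) = -23/2 + r² + 6*r (J(r) = -8 + ((r² + 5*r) + (-7/2 + r)) = -8 + (-7/2 + r² + 6*r) = -23/2 + r² + 6*r)
19*(-44 + J(-3)) = 19*(-44 + (-23/2 + (-3)² + 6*(-3))) = 19*(-44 + (-23/2 + 9 - 18)) = 19*(-44 - 41/2) = 19*(-129/2) = -2451/2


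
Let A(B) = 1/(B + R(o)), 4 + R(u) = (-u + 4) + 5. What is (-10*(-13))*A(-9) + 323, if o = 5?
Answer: 2777/9 ≈ 308.56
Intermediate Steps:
R(u) = 5 - u (R(u) = -4 + ((-u + 4) + 5) = -4 + ((4 - u) + 5) = -4 + (9 - u) = 5 - u)
A(B) = 1/B (A(B) = 1/(B + (5 - 1*5)) = 1/(B + (5 - 5)) = 1/(B + 0) = 1/B)
(-10*(-13))*A(-9) + 323 = -10*(-13)/(-9) + 323 = 130*(-⅑) + 323 = -130/9 + 323 = 2777/9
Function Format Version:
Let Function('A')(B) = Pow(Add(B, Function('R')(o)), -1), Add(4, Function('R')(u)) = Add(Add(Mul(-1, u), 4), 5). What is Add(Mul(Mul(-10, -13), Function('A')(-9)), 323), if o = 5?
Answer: Rational(2777, 9) ≈ 308.56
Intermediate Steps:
Function('R')(u) = Add(5, Mul(-1, u)) (Function('R')(u) = Add(-4, Add(Add(Mul(-1, u), 4), 5)) = Add(-4, Add(Add(4, Mul(-1, u)), 5)) = Add(-4, Add(9, Mul(-1, u))) = Add(5, Mul(-1, u)))
Function('A')(B) = Pow(B, -1) (Function('A')(B) = Pow(Add(B, Add(5, Mul(-1, 5))), -1) = Pow(Add(B, Add(5, -5)), -1) = Pow(Add(B, 0), -1) = Pow(B, -1))
Add(Mul(Mul(-10, -13), Function('A')(-9)), 323) = Add(Mul(Mul(-10, -13), Pow(-9, -1)), 323) = Add(Mul(130, Rational(-1, 9)), 323) = Add(Rational(-130, 9), 323) = Rational(2777, 9)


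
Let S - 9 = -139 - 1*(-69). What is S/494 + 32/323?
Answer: -205/8398 ≈ -0.024411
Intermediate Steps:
S = -61 (S = 9 + (-139 - 1*(-69)) = 9 + (-139 + 69) = 9 - 70 = -61)
S/494 + 32/323 = -61/494 + 32/323 = -205/8398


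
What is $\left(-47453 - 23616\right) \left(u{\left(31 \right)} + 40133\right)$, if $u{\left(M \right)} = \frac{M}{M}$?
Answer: $-2852283246$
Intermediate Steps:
$u{\left(M \right)} = 1$
$\left(-47453 - 23616\right) \left(u{\left(31 \right)} + 40133\right) = \left(-47453 - 23616\right) \left(1 + 40133\right) = \left(-71069\right) 40134 = -2852283246$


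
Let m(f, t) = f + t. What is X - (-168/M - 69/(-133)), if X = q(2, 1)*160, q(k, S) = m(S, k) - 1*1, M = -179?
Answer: 7583545/23807 ≈ 318.54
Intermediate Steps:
q(k, S) = -1 + S + k (q(k, S) = (S + k) - 1*1 = (S + k) - 1 = -1 + S + k)
X = 320 (X = (-1 + 1 + 2)*160 = 2*160 = 320)
X - (-168/M - 69/(-133)) = 320 - (-168/(-179) - 69/(-133)) = 320 - (-168*(-1/179) - 69*(-1/133)) = 320 - (168/179 + 69/133) = 320 - 1*34695/23807 = 320 - 34695/23807 = 7583545/23807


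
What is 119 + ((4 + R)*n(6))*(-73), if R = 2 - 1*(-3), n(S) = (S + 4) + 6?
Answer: -10393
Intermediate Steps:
n(S) = 10 + S (n(S) = (4 + S) + 6 = 10 + S)
R = 5 (R = 2 + 3 = 5)
119 + ((4 + R)*n(6))*(-73) = 119 + ((4 + 5)*(10 + 6))*(-73) = 119 + (9*16)*(-73) = 119 + 144*(-73) = 119 - 10512 = -10393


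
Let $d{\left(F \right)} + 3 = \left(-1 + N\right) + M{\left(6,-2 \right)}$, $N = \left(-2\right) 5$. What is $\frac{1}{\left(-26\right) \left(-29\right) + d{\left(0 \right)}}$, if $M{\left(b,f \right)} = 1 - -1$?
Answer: $\frac{1}{742} \approx 0.0013477$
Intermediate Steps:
$M{\left(b,f \right)} = 2$ ($M{\left(b,f \right)} = 1 + 1 = 2$)
$N = -10$
$d{\left(F \right)} = -12$ ($d{\left(F \right)} = -3 + \left(\left(-1 - 10\right) + 2\right) = -3 + \left(-11 + 2\right) = -3 - 9 = -12$)
$\frac{1}{\left(-26\right) \left(-29\right) + d{\left(0 \right)}} = \frac{1}{\left(-26\right) \left(-29\right) - 12} = \frac{1}{754 - 12} = \frac{1}{742}$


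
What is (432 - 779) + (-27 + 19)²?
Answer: -283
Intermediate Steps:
(432 - 779) + (-27 + 19)² = -347 + (-8)² = -347 + 64 = -283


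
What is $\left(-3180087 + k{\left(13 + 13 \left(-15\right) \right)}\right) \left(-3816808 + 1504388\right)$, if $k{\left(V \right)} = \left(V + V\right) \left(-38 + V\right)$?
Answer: $7168518186940$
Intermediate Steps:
$k{\left(V \right)} = 2 V \left(-38 + V\right)$
$\left(-3180087 + k{\left(13 + 13 \left(-15\right) \right)}\right) \left(-3816808 + 1504388\right) = \left(-3180087 + 2 \left(13 + 13 \left(-15\right)\right) \left(-38 + \left(13 + 13 \left(-15\right)\right)\right)\right) \left(-3816808 + 1504388\right) = \left(-3180087 + 2 \left(13 - 195\right) \left(-38 + \left(13 - 195\right)\right)\right) \left(-2312420\right) = \left(-3180087 + 2 \left(-182\right) \left(-38 - 182\right)\right) \left(-2312420\right) = \left(-3180087 + 2 \left(-182\right) \left(-220\right)\right) \left(-2312420\right) = \left(-3180087 + 80080\right) \left(-2312420\right) = \left(-3100007\right) \left(-2312420\right) = 7168518186940$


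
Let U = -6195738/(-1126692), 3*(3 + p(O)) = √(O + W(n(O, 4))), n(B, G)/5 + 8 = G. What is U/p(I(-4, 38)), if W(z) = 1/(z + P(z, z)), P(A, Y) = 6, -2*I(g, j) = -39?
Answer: -9293607/3854002 - 1032623*√238/13489007 ≈ -3.5924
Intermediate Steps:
I(g, j) = 39/2 (I(g, j) = -½*(-39) = 39/2)
n(B, G) = -40 + 5*G
W(z) = 1/(6 + z) (W(z) = 1/(z + 6) = 1/(6 + z))
p(O) = -3 + √(-1/14 + O)/3 (p(O) = -3 + √(O + 1/(6 + (-40 + 5*4)))/3 = -3 + √(O + 1/(6 + (-40 + 20)))/3 = -3 + √(O + 1/(6 - 20))/3 = -3 + √(O + 1/(-14))/3 = -3 + √(O - 1/14)/3 = -3 + √(-1/14 + O)/3)
U = 1032623/187782 (U = -6195738*(-1/1126692) = 1032623/187782 ≈ 5.4991)
U/p(I(-4, 38)) = 1032623/(187782*(-3 + √(-14 + 196*(39/2))/42)) = 1032623/(187782*(-3 + √(-14 + 3822)/42)) = 1032623/(187782*(-3 + √3808/42)) = 1032623/(187782*(-3 + (4*√238)/42)) = 1032623/(187782*(-3 + 2*√238/21))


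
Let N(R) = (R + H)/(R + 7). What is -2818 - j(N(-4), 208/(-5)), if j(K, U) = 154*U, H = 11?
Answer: 17942/5 ≈ 3588.4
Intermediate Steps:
N(R) = (11 + R)/(7 + R) (N(R) = (R + 11)/(R + 7) = (11 + R)/(7 + R))
-2818 - j(N(-4), 208/(-5)) = -2818 - 154*208/(-5) = -2818 - 154*208*(-⅕) = -2818 - 154*(-208)/5 = -2818 - 1*(-32032/5) = -2818 + 32032/5 = 17942/5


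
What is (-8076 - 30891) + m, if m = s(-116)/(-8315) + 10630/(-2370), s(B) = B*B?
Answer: -76802541302/1970655 ≈ -38973.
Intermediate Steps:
s(B) = B²
m = -12027917/1970655 (m = (-116)²/(-8315) + 10630/(-2370) = 13456*(-1/8315) + 10630*(-1/2370) = -13456/8315 - 1063/237 = -12027917/1970655 ≈ -6.1035)
(-8076 - 30891) + m = (-8076 - 30891) - 12027917/1970655 = -38967 - 12027917/1970655 = -76802541302/1970655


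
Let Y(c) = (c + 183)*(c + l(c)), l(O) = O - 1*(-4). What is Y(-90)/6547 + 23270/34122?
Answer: -203080103/111698367 ≈ -1.8181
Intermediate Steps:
l(O) = 4 + O (l(O) = O + 4 = 4 + O)
Y(c) = (4 + 2*c)*(183 + c) (Y(c) = (c + 183)*(c + (4 + c)) = (183 + c)*(4 + 2*c) = (4 + 2*c)*(183 + c))
Y(-90)/6547 + 23270/34122 = (732 + 2*(-90)² + 370*(-90))/6547 + 23270/34122 = (732 + 2*8100 - 33300)*(1/6547) + 23270*(1/34122) = (732 + 16200 - 33300)*(1/6547) + 11635/17061 = -16368*1/6547 + 11635/17061 = -16368/6547 + 11635/17061 = -203080103/111698367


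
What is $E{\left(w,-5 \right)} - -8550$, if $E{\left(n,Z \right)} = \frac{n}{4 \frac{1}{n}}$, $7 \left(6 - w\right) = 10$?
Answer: $\frac{419206}{49} \approx 8555.2$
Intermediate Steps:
$w = \frac{32}{7}$ ($w = 6 - \frac{10}{7} = \frac{32}{7} \approx 4.5714$)
$E{\left(n,Z \right)} = \frac{n^{2}}{4}$ ($E{\left(n,Z \right)} = n \frac{n}{4} = \frac{n^{2}}{4}$)
$E{\left(w,-5 \right)} - -8550 = \frac{\left(\frac{32}{7}\right)^{2}}{4} - -8550 = \frac{1}{4} \cdot \frac{1024}{49} + 8550 = \frac{256}{49} + 8550 = \frac{419206}{49}$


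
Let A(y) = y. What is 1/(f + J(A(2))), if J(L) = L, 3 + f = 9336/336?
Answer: 14/375 ≈ 0.037333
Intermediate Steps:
f = 347/14 (f = -3 + 9336/336 = -3 + 9336*(1/336) = -3 + 389/14 = 347/14 ≈ 24.786)
1/(f + J(A(2))) = 1/(347/14 + 2) = 1/(375/14) = 14/375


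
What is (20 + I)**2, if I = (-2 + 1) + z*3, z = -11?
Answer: 196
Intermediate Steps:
I = -34 (I = (-2 + 1) - 11*3 = -1 - 33 = -34)
(20 + I)**2 = (20 - 34)**2 = (-14)**2 = 196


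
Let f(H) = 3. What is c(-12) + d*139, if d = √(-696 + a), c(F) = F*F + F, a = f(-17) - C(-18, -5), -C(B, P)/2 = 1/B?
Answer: 132 + 139*I*√6238/3 ≈ 132.0 + 3659.5*I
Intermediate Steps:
C(B, P) = -2/B
a = 26/9 (a = 3 - (-2)/(-18) = 3 - (-2)*(-1)/18 = 3 - 1*⅑ = 3 - ⅑ = 26/9 ≈ 2.8889)
c(F) = F + F² (c(F) = F² + F = F + F²)
d = I*√6238/3 (d = √(-696 + 26/9) = √(-6238/9) = I*√6238/3 ≈ 26.327*I)
c(-12) + d*139 = -12*(1 - 12) + (I*√6238/3)*139 = -12*(-11) + 139*I*√6238/3 = 132 + 139*I*√6238/3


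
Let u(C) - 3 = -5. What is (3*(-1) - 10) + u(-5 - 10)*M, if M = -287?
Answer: 561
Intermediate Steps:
u(C) = -2 (u(C) = 3 - 5 = -2)
(3*(-1) - 10) + u(-5 - 10)*M = (3*(-1) - 10) - 2*(-287) = (-3 - 10) + 574 = -13 + 574 = 561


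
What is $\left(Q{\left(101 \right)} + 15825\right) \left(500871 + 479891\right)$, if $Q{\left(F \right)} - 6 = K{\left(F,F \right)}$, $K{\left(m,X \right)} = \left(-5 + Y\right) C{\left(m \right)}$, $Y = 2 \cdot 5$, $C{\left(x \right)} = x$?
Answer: $16021728032$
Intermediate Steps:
$Y = 10$
$K{\left(m,X \right)} = 5 m$ ($K{\left(m,X \right)} = \left(-5 + 10\right) m = 5 m$)
$Q{\left(F \right)} = 6 + 5 F$
$\left(Q{\left(101 \right)} + 15825\right) \left(500871 + 479891\right) = \left(\left(6 + 5 \cdot 101\right) + 15825\right) \left(500871 + 479891\right) = \left(\left(6 + 505\right) + 15825\right) 980762 = \left(511 + 15825\right) 980762 = 16336 \cdot 980762 = 16021728032$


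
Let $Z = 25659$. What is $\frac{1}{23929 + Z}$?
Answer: $\frac{1}{49588} \approx 2.0166 \cdot 10^{-5}$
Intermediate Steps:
$\frac{1}{23929 + Z} = \frac{1}{23929 + 25659} = \frac{1}{49588}$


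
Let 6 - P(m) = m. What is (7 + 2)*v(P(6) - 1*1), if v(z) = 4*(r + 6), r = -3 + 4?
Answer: 252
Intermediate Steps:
P(m) = 6 - m
r = 1
v(z) = 28 (v(z) = 4*(1 + 6) = 4*7 = 28)
(7 + 2)*v(P(6) - 1*1) = (7 + 2)*28 = 9*28 = 252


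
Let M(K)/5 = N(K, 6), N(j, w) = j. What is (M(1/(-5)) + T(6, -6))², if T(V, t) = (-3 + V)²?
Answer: 64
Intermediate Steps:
M(K) = 5*K
(M(1/(-5)) + T(6, -6))² = (5/(-5) + (-3 + 6)²)² = (5*(-⅕) + 3²)² = (-1 + 9)² = 8² = 64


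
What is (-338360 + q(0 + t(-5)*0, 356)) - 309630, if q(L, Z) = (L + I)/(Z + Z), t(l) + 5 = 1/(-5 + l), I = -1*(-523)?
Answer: -461368357/712 ≈ -6.4799e+5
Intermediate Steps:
I = 523
t(l) = -5 + 1/(-5 + l)
q(L, Z) = (523 + L)/(2*Z) (q(L, Z) = (L + 523)/(Z + Z) = (523 + L)/((2*Z)) = (523 + L)*(1/(2*Z)) = (523 + L)/(2*Z))
(-338360 + q(0 + t(-5)*0, 356)) - 309630 = (-338360 + (½)*(523 + (0 + ((26 - 5*(-5))/(-5 - 5))*0))/356) - 309630 = (-338360 + (½)*(1/356)*(523 + (0 + ((26 + 25)/(-10))*0))) - 309630 = (-338360 + (½)*(1/356)*(523 + (0 - ⅒*51*0))) - 309630 = (-338360 + (½)*(1/356)*(523 + (0 - 51/10*0))) - 309630 = (-338360 + (½)*(1/356)*(523 + (0 + 0))) - 309630 = (-338360 + (½)*(1/356)*(523 + 0)) - 309630 = (-338360 + (½)*(1/356)*523) - 309630 = (-338360 + 523/712) - 309630 = -240911797/712 - 309630 = -461368357/712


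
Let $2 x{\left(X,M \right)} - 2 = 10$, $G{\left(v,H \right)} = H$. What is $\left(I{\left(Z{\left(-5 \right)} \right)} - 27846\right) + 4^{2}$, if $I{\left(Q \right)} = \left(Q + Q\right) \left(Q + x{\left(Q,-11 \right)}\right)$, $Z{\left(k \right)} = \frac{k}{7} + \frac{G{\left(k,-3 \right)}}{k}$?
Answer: $- \frac{34093398}{1225} \approx -27831.0$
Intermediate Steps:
$x{\left(X,M \right)} = 6$ ($x{\left(X,M \right)} = 1 + \frac{1}{2} \cdot 10 = 1 + 5 = 6$)
$Z{\left(k \right)} = - \frac{3}{k} + \frac{k}{7}$ ($Z{\left(k \right)} = \frac{k}{7} - \frac{3}{k} = - \frac{3}{k} + \frac{k}{7}$)
$I{\left(Q \right)} = 2 Q \left(6 + Q\right)$ ($I{\left(Q \right)} = \left(Q + Q\right) \left(Q + 6\right) = 2 Q \left(6 + Q\right)$)
$\left(I{\left(Z{\left(-5 \right)} \right)} - 27846\right) + 4^{2} = \left(2 \left(- \frac{3}{-5} + \frac{1}{7} \left(-5\right)\right) \left(6 + \left(- \frac{3}{-5} + \frac{1}{7} \left(-5\right)\right)\right) - 27846\right) + 4^{2} = \left(2 \left(\left(-3\right) \left(- \frac{1}{5}\right) - \frac{5}{7}\right) \left(6 - \frac{4}{35}\right) - 27846\right) + 16 = \left(2 \left(\frac{3}{5} - \frac{5}{7}\right) \left(6 + \left(\frac{3}{5} - \frac{5}{7}\right)\right) - 27846\right) + 16 = \left(2 \left(- \frac{4}{35}\right) \left(6 - \frac{4}{35}\right) - 27846\right) + 16 = \left(2 \left(- \frac{4}{35}\right) \frac{206}{35} - 27846\right) + 16 = \left(- \frac{1648}{1225} - 27846\right) + 16 = - \frac{34112998}{1225} + 16 = - \frac{34093398}{1225}$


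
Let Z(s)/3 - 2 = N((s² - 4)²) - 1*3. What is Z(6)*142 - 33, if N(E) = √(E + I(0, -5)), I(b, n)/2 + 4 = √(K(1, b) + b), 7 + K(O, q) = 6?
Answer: -459 + 426*√(1016 + 2*I) ≈ 13120.0 + 13.365*I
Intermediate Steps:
K(O, q) = -1 (K(O, q) = -7 + 6 = -1)
I(b, n) = -8 + 2*√(-1 + b)
N(E) = √(-8 + E + 2*I) (N(E) = √(E + (-8 + 2*√(-1 + 0))) = √(E + (-8 + 2*√(-1))) = √(E + (-8 + 2*I)) = √(-8 + E + 2*I))
Z(s) = -3 + 3*√(-8 + (-4 + s²)² + 2*I) (Z(s) = 6 + 3*(√(-8 + (s² - 4)² + 2*I) - 1*3) = 6 + 3*(√(-8 + (-4 + s²)² + 2*I) - 3) = 6 + 3*(-3 + √(-8 + (-4 + s²)² + 2*I)) = 6 + (-9 + 3*√(-8 + (-4 + s²)² + 2*I)) = -3 + 3*√(-8 + (-4 + s²)² + 2*I))
Z(6)*142 - 33 = (-3 + 3*√(-8 + (-4 + 6²)² + 2*I))*142 - 33 = (-3 + 3*√(-8 + (-4 + 36)² + 2*I))*142 - 33 = (-3 + 3*√(-8 + 32² + 2*I))*142 - 33 = (-3 + 3*√(-8 + 1024 + 2*I))*142 - 33 = (-3 + 3*√(1016 + 2*I))*142 - 33 = (-426 + 426*√(1016 + 2*I)) - 33 = -459 + 426*√(1016 + 2*I)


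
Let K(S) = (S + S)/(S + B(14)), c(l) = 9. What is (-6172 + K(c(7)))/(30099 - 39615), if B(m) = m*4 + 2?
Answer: 206753/318786 ≈ 0.64856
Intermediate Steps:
B(m) = 2 + 4*m (B(m) = 4*m + 2 = 2 + 4*m)
K(S) = 2*S/(58 + S) (K(S) = (S + S)/(S + (2 + 4*14)) = (2*S)/(S + (2 + 56)) = (2*S)/(S + 58) = (2*S)/(58 + S) = 2*S/(58 + S))
(-6172 + K(c(7)))/(30099 - 39615) = (-6172 + 2*9/(58 + 9))/(30099 - 39615) = (-6172 + 2*9/67)/(-9516) = (-6172 + 2*9*(1/67))*(-1/9516) = (-6172 + 18/67)*(-1/9516) = -413506/67*(-1/9516) = 206753/318786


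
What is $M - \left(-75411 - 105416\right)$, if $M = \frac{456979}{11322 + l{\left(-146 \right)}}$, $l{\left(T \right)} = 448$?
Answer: $\frac{2128790769}{11770} \approx 1.8087 \cdot 10^{5}$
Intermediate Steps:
$M = \frac{456979}{11770}$ ($M = \frac{456979}{11322 + 448} = \frac{456979}{11770} \approx 38.826$)
$M - \left(-75411 - 105416\right) = \frac{456979}{11770} - \left(-75411 - 105416\right) = \frac{456979}{11770} - -180827 = \frac{456979}{11770} + 180827 = \frac{2128790769}{11770}$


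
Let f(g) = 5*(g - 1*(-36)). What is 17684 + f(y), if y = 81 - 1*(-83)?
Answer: 18684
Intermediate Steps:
y = 164 (y = 81 + 83 = 164)
f(g) = 180 + 5*g (f(g) = 5*(g + 36) = 5*(36 + g) = 180 + 5*g)
17684 + f(y) = 17684 + (180 + 5*164) = 17684 + (180 + 820) = 17684 + 1000 = 18684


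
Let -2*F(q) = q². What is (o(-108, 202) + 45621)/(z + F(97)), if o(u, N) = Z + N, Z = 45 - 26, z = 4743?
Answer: 91684/77 ≈ 1190.7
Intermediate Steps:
Z = 19
o(u, N) = 19 + N
F(q) = -q²/2
(o(-108, 202) + 45621)/(z + F(97)) = ((19 + 202) + 45621)/(4743 - ½*97²) = (221 + 45621)/(4743 - ½*9409) = 45842/(4743 - 9409/2) = 45842/(77/2) = 45842*(2/77) = 91684/77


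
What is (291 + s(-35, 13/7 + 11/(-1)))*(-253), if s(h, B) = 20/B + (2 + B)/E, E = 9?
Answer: -73451719/1008 ≈ -72869.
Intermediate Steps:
s(h, B) = 2/9 + 20/B + B/9 (s(h, B) = 20/B + (2 + B)/9 = 20/B + (2 + B)*(1/9) = 20/B + (2/9 + B/9) = 2/9 + 20/B + B/9)
(291 + s(-35, 13/7 + 11/(-1)))*(-253) = (291 + (180 + (13/7 + 11/(-1))*(2 + (13/7 + 11/(-1))))/(9*(13/7 + 11/(-1))))*(-253) = (291 + (180 + (13*(1/7) + 11*(-1))*(2 + (13*(1/7) + 11*(-1))))/(9*(13*(1/7) + 11*(-1))))*(-253) = (291 + (180 + (13/7 - 11)*(2 + (13/7 - 11)))/(9*(13/7 - 11)))*(-253) = (291 + (180 - 64*(2 - 64/7)/7)/(9*(-64/7)))*(-253) = (291 + (1/9)*(-7/64)*(180 - 64/7*(-50/7)))*(-253) = (291 + (1/9)*(-7/64)*(180 + 3200/49))*(-253) = (291 + (1/9)*(-7/64)*(12020/49))*(-253) = (291 - 3005/1008)*(-253) = (290323/1008)*(-253) = -73451719/1008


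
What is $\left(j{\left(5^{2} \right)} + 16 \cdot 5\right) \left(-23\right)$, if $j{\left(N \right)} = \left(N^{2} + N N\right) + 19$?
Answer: $-31027$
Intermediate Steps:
$j{\left(N \right)} = 19 + 2 N^{2}$ ($j{\left(N \right)} = \left(N^{2} + N^{2}\right) + 19 = 2 N^{2} + 19 = 19 + 2 N^{2}$)
$\left(j{\left(5^{2} \right)} + 16 \cdot 5\right) \left(-23\right) = \left(\left(19 + 2 \left(5^{2}\right)^{2}\right) + 16 \cdot 5\right) \left(-23\right) = \left(\left(19 + 2 \cdot 25^{2}\right) + 80\right) \left(-23\right) = \left(\left(19 + 2 \cdot 625\right) + 80\right) \left(-23\right) = \left(\left(19 + 1250\right) + 80\right) \left(-23\right) = \left(1269 + 80\right) \left(-23\right) = 1349 \left(-23\right) = -31027$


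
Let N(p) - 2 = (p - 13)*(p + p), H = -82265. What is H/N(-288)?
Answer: -82265/173378 ≈ -0.47448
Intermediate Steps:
N(p) = 2 + 2*p*(-13 + p) (N(p) = 2 + (p - 13)*(p + p) = 2 + (-13 + p)*(2*p) = 2 + 2*p*(-13 + p))
H/N(-288) = -82265/(2 - 26*(-288) + 2*(-288)²) = -82265/(2 + 7488 + 2*82944) = -82265/(2 + 7488 + 165888) = -82265/173378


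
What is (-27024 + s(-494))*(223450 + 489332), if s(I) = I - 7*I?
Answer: -17149534920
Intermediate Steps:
s(I) = -6*I
(-27024 + s(-494))*(223450 + 489332) = (-27024 - 6*(-494))*(223450 + 489332) = (-27024 + 2964)*712782 = -24060*712782 = -17149534920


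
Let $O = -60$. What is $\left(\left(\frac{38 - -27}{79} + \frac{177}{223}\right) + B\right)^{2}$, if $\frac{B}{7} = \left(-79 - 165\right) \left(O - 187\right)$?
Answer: $\frac{55237863953590920900}{310358689} \approx 1.7798 \cdot 10^{11}$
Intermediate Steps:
$B = 421876$ ($B = 7 \left(-79 - 165\right) \left(-60 - 187\right) = 7 \left(\left(-244\right) \left(-247\right)\right) = 7 \cdot 60268 = 421876$)
$\left(\left(\frac{38 - -27}{79} + \frac{177}{223}\right) + B\right)^{2} = \left(\left(\frac{38 - -27}{79} + \frac{177}{223}\right) + 421876\right)^{2} = \left(\left(\left(38 + 27\right) \frac{1}{79} + 177 \cdot \frac{1}{223}\right) + 421876\right)^{2} = \left(\left(65 \cdot \frac{1}{79} + \frac{177}{223}\right) + 421876\right)^{2} = \left(\left(\frac{65}{79} + \frac{177}{223}\right) + 421876\right)^{2} = \left(\frac{28478}{17617} + 421876\right)^{2} = \left(\frac{7432217970}{17617}\right)^{2} = \frac{55237863953590920900}{310358689}$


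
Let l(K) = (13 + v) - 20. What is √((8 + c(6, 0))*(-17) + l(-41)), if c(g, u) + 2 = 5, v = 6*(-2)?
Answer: I*√206 ≈ 14.353*I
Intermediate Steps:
v = -12
c(g, u) = 3 (c(g, u) = -2 + 5 = 3)
l(K) = -19 (l(K) = (13 - 12) - 20 = 1 - 20 = -19)
√((8 + c(6, 0))*(-17) + l(-41)) = √((8 + 3)*(-17) - 19) = √(11*(-17) - 19) = √(-187 - 19) = √(-206) = I*√206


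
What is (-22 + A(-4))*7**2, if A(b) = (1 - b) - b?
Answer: -637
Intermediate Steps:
A(b) = 1 - 2*b
(-22 + A(-4))*7**2 = (-22 + (1 - 2*(-4)))*7**2 = (-22 + (1 + 8))*49 = (-22 + 9)*49 = -13*49 = -637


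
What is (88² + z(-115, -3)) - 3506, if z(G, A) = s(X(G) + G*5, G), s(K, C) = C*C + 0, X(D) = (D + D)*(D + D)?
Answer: 17463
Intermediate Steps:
X(D) = 4*D² (X(D) = (2*D)*(2*D) = 4*D²)
s(K, C) = C² (s(K, C) = C² + 0 = C²)
z(G, A) = G²
(88² + z(-115, -3)) - 3506 = (88² + (-115)²) - 3506 = (7744 + 13225) - 3506 = 20969 - 3506 = 17463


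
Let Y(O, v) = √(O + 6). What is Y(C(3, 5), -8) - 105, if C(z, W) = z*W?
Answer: -105 + √21 ≈ -100.42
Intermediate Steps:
C(z, W) = W*z
Y(O, v) = √(6 + O)
Y(C(3, 5), -8) - 105 = √(6 + 5*3) - 105 = √(6 + 15) - 105 = √21 - 105 = -105 + √21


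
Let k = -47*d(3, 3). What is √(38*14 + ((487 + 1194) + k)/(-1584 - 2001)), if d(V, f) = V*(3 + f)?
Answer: √273375609/717 ≈ 23.060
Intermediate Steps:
k = -846 (k = -47*3*(3 + 3) = -47*3*6 = -47*18 = -1*846 = -846)
√(38*14 + ((487 + 1194) + k)/(-1584 - 2001)) = √(38*14 + ((487 + 1194) - 846)/(-1584 - 2001)) = √(532 + (1681 - 846)/(-3585)) = √(532 + 835*(-1/3585)) = √(532 - 167/717) = √(381277/717) = √273375609/717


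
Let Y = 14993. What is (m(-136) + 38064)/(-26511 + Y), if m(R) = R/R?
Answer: -38065/11518 ≈ -3.3048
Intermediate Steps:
m(R) = 1
(m(-136) + 38064)/(-26511 + Y) = (1 + 38064)/(-26511 + 14993) = 38065/(-11518) = 38065*(-1/11518) = -38065/11518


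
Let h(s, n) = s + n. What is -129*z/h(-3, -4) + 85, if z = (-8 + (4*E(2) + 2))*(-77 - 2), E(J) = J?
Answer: -19787/7 ≈ -2826.7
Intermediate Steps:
h(s, n) = n + s
z = -158 (z = (-8 + (4*2 + 2))*(-77 - 2) = (-8 + (8 + 2))*(-79) = (-8 + 10)*(-79) = 2*(-79) = -158)
-129*z/h(-3, -4) + 85 = -(-20382)/(-4 - 3) + 85 = -(-20382)/(-7) + 85 = -(-20382)*(-1)/7 + 85 = -129*158/7 + 85 = -20382/7 + 85 = -19787/7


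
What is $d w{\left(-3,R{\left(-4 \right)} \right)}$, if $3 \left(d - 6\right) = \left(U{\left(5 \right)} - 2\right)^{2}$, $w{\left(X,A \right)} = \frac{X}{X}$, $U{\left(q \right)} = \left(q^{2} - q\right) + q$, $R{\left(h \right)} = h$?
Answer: $\frac{547}{3} \approx 182.33$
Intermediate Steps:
$U{\left(q \right)} = q^{2}$
$w{\left(X,A \right)} = 1$
$d = \frac{547}{3}$ ($d = 6 + \frac{\left(5^{2} - 2\right)^{2}}{3} = 6 + \frac{\left(25 - 2\right)^{2}}{3} = 6 + \frac{23^{2}}{3} = 6 + \frac{1}{3} \cdot 529 = 6 + \frac{529}{3} = \frac{547}{3} \approx 182.33$)
$d w{\left(-3,R{\left(-4 \right)} \right)} = \frac{547}{3} \cdot 1 = \frac{547}{3}$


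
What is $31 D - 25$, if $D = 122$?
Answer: $3757$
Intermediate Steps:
$31 D - 25 = 31 \cdot 122 - 25 = 3782 - 25 = 3757$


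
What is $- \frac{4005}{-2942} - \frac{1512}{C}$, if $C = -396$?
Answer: $\frac{167619}{32362} \approx 5.1795$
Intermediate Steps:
$- \frac{4005}{-2942} - \frac{1512}{C} = - \frac{4005}{-2942} - \frac{1512}{-396} = \left(-4005\right) \left(- \frac{1}{2942}\right) - - \frac{42}{11} = \frac{4005}{2942} + \frac{42}{11} = \frac{167619}{32362}$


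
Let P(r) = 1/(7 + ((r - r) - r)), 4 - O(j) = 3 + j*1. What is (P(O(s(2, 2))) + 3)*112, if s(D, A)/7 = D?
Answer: 1708/5 ≈ 341.60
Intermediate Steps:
s(D, A) = 7*D
O(j) = 1 - j (O(j) = 4 - (3 + j*1) = 4 - (3 + j) = 4 + (-3 - j) = 1 - j)
P(r) = 1/(7 - r) (P(r) = 1/(7 + (0 - r)) = 1/(7 - r))
(P(O(s(2, 2))) + 3)*112 = (-1/(-7 + (1 - 7*2)) + 3)*112 = (-1/(-7 + (1 - 1*14)) + 3)*112 = (-1/(-7 + (1 - 14)) + 3)*112 = (-1/(-7 - 13) + 3)*112 = (-1/(-20) + 3)*112 = (-1*(-1/20) + 3)*112 = (1/20 + 3)*112 = (61/20)*112 = 1708/5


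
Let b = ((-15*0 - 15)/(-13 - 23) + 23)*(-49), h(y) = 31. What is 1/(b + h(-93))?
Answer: -12/13397 ≈ -0.00089572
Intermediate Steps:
b = -13769/12 (b = ((0 - 15)/(-36) + 23)*(-49) = (-15*(-1/36) + 23)*(-49) = (5/12 + 23)*(-49) = (281/12)*(-49) = -13769/12 ≈ -1147.4)
1/(b + h(-93)) = 1/(-13769/12 + 31) = 1/(-13397/12) = -12/13397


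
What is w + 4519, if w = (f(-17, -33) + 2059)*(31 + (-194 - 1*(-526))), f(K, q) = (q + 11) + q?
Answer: 731971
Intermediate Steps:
f(K, q) = 11 + 2*q (f(K, q) = (11 + q) + q = 11 + 2*q)
w = 727452 (w = ((11 + 2*(-33)) + 2059)*(31 + (-194 - 1*(-526))) = ((11 - 66) + 2059)*(31 + (-194 + 526)) = (-55 + 2059)*(31 + 332) = 2004*363 = 727452)
w + 4519 = 727452 + 4519 = 731971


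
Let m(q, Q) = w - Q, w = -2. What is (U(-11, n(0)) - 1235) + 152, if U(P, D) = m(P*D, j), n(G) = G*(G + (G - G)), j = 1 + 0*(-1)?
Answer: -1086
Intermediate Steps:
j = 1 (j = 1 + 0 = 1)
m(q, Q) = -2 - Q
n(G) = G**2 (n(G) = G*(G + 0) = G*G = G**2)
U(P, D) = -3 (U(P, D) = -2 - 1*1 = -2 - 1 = -3)
(U(-11, n(0)) - 1235) + 152 = (-3 - 1235) + 152 = -1238 + 152 = -1086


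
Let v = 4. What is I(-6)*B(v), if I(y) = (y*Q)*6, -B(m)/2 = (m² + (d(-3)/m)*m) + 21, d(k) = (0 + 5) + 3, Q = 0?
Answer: 0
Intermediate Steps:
d(k) = 8 (d(k) = 5 + 3 = 8)
B(m) = -58 - 2*m² (B(m) = -2*((m² + (8/m)*m) + 21) = -2*((m² + 8) + 21) = -2*((8 + m²) + 21) = -2*(29 + m²) = -58 - 2*m²)
I(y) = 0 (I(y) = (y*0)*6 = 0*6 = 0)
I(-6)*B(v) = 0*(-58 - 2*4²) = 0*(-58 - 2*16) = 0*(-58 - 32) = 0*(-90) = 0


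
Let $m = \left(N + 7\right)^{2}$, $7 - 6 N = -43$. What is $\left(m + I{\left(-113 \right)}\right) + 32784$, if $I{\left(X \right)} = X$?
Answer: $\frac{296155}{9} \approx 32906.0$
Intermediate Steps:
$N = \frac{25}{3}$ ($N = \frac{7}{6} - - \frac{43}{6} = \frac{7}{6} + \frac{43}{6} = \frac{25}{3} \approx 8.3333$)
$m = \frac{2116}{9}$ ($m = \left(\frac{25}{3} + 7\right)^{2} = \left(\frac{46}{3}\right)^{2} = \frac{2116}{9} \approx 235.11$)
$\left(m + I{\left(-113 \right)}\right) + 32784 = \left(\frac{2116}{9} - 113\right) + 32784 = \frac{1099}{9} + 32784 = \frac{296155}{9}$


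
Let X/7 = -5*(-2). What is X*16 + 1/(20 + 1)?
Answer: 23521/21 ≈ 1120.0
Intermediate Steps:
X = 70 (X = 7*(-5*(-2)) = 7*10 = 70)
X*16 + 1/(20 + 1) = 70*16 + 1/(20 + 1) = 1120 + 1/21 = 23521/21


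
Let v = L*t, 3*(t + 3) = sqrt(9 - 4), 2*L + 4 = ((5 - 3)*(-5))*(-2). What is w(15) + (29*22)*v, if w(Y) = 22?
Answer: -15290 + 5104*sqrt(5)/3 ≈ -11486.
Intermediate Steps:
L = 8 (L = -2 + (((5 - 3)*(-5))*(-2))/2 = -2 + ((2*(-5))*(-2))/2 = -2 + (-10*(-2))/2 = -2 + (1/2)*20 = -2 + 10 = 8)
t = -3 + sqrt(5)/3 (t = -3 + sqrt(9 - 4)/3 = -3 + sqrt(5)/3 ≈ -2.2546)
v = -24 + 8*sqrt(5)/3 (v = 8*(-3 + sqrt(5)/3) = -24 + 8*sqrt(5)/3 ≈ -18.037)
w(15) + (29*22)*v = 22 + (29*22)*(-24 + 8*sqrt(5)/3) = 22 + 638*(-24 + 8*sqrt(5)/3) = 22 + (-15312 + 5104*sqrt(5)/3) = -15290 + 5104*sqrt(5)/3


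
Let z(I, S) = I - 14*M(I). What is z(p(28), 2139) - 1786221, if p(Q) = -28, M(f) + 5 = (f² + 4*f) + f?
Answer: -1795195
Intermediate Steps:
M(f) = -5 + f² + 5*f (M(f) = -5 + ((f² + 4*f) + f) = -5 + (f² + 5*f) = -5 + f² + 5*f)
z(I, S) = 70 - 69*I - 14*I² (z(I, S) = I - 14*(-5 + I² + 5*I) = I + (70 - 70*I - 14*I²) = 70 - 69*I - 14*I²)
z(p(28), 2139) - 1786221 = (70 - 69*(-28) - 14*(-28)²) - 1786221 = (70 + 1932 - 14*784) - 1786221 = (70 + 1932 - 10976) - 1786221 = -8974 - 1786221 = -1795195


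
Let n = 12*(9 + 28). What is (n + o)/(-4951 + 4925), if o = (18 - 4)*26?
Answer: -404/13 ≈ -31.077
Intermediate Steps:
o = 364 (o = 14*26 = 364)
n = 444 (n = 12*37 = 444)
(n + o)/(-4951 + 4925) = (444 + 364)/(-4951 + 4925) = 808/(-26) = 808*(-1/26) = -404/13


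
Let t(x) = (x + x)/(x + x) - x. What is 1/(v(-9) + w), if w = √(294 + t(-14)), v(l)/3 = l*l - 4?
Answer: 77/17684 - √309/53052 ≈ 0.0040229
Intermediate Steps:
v(l) = -12 + 3*l² (v(l) = 3*(l*l - 4) = 3*(l² - 4) = 3*(-4 + l²) = -12 + 3*l²)
t(x) = 1 - x (t(x) = (2*x)/((2*x)) - x = (2*x)*(1/(2*x)) - x = 1 - x)
w = √309 (w = √(294 + (1 - 1*(-14))) = √(294 + (1 + 14)) = √(294 + 15) = √309 ≈ 17.578)
1/(v(-9) + w) = 1/((-12 + 3*(-9)²) + √309) = 1/((-12 + 3*81) + √309) = 1/((-12 + 243) + √309) = 1/(231 + √309)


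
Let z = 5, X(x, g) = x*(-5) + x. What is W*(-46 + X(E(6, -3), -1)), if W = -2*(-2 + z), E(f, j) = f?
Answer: 420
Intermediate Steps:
X(x, g) = -4*x (X(x, g) = -5*x + x = -4*x)
W = -6 (W = -2*(-2 + 5) = -2*3 = -6)
W*(-46 + X(E(6, -3), -1)) = -6*(-46 - 4*6) = -6*(-46 - 24) = -6*(-70) = 420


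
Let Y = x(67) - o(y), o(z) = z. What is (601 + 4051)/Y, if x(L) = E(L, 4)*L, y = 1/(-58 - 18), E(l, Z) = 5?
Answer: 353552/25461 ≈ 13.886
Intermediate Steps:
y = -1/76 (y = 1/(-76) = -1/76 ≈ -0.013158)
x(L) = 5*L
Y = 25461/76 (Y = 5*67 - 1*(-1/76) = 335 + 1/76 = 25461/76 ≈ 335.01)
(601 + 4051)/Y = (601 + 4051)/(25461/76) = 4652*(76/25461) = 353552/25461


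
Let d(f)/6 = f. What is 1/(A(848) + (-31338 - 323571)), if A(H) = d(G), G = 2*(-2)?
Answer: -1/354933 ≈ -2.8174e-6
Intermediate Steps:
G = -4
d(f) = 6*f
A(H) = -24 (A(H) = 6*(-4) = -24)
1/(A(848) + (-31338 - 323571)) = 1/(-24 + (-31338 - 323571)) = 1/(-24 - 354909) = 1/(-354933) = -1/354933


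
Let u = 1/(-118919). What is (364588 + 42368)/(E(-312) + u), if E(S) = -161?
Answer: -12098700141/4786490 ≈ -2527.7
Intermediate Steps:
u = -1/118919 ≈ -8.4091e-6
(364588 + 42368)/(E(-312) + u) = (364588 + 42368)/(-161 - 1/118919) = 406956/(-19145960/118919) = 406956*(-118919/19145960) = -12098700141/4786490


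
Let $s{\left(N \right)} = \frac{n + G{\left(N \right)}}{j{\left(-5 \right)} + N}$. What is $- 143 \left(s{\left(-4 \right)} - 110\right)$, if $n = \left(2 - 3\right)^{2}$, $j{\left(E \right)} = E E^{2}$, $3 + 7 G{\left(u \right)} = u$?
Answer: $15730$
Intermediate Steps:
$G{\left(u \right)} = - \frac{3}{7} + \frac{u}{7}$
$j{\left(E \right)} = E^{3}$
$n = 1$ ($n = \left(-1\right)^{2} = 1$)
$s{\left(N \right)} = \frac{\frac{4}{7} + \frac{N}{7}}{-125 + N}$ ($s{\left(N \right)} = \frac{1 + \left(- \frac{3}{7} + \frac{N}{7}\right)}{\left(-5\right)^{3} + N} = \frac{\frac{4}{7} + \frac{N}{7}}{-125 + N}$)
$- 143 \left(s{\left(-4 \right)} - 110\right) = - 143 \left(\frac{4 - 4}{7 \left(-125 - 4\right)} - 110\right) = - 143 \left(\frac{1}{7} \frac{1}{-129} \cdot 0 - 110\right) = - 143 \left(\frac{1}{7} \left(- \frac{1}{129}\right) 0 - 110\right) = - 143 \left(0 - 110\right) = \left(-143\right) \left(-110\right) = 15730$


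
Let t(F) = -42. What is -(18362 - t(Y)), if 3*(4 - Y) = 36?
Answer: -18404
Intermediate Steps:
Y = -8 (Y = 4 - 1/3*36 = 4 - 12 = -8)
-(18362 - t(Y)) = -(18362 - 1*(-42)) = -(18362 + 42) = -1*18404 = -18404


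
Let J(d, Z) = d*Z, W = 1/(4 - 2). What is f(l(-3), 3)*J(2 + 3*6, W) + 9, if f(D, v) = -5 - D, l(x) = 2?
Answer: -61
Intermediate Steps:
W = ½ (W = 1/2 = ½ ≈ 0.50000)
J(d, Z) = Z*d
f(l(-3), 3)*J(2 + 3*6, W) + 9 = (-5 - 1*2)*((2 + 3*6)/2) + 9 = (-5 - 2)*((2 + 18)/2) + 9 = -7*20/2 + 9 = -7*10 + 9 = -70 + 9 = -61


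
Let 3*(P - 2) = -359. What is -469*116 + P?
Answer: -163565/3 ≈ -54522.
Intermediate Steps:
P = -353/3 (P = 2 + (⅓)*(-359) = 2 - 359/3 = -353/3 ≈ -117.67)
-469*116 + P = -469*116 - 353/3 = -54404 - 353/3 = -163565/3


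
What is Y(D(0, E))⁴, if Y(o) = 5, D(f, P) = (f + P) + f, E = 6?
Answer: 625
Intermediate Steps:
D(f, P) = P + 2*f (D(f, P) = (P + f) + f = P + 2*f)
Y(D(0, E))⁴ = 5⁴ = 625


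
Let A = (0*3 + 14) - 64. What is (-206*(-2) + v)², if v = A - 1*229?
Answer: 17689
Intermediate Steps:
A = -50 (A = (0 + 14) - 64 = 14 - 64 = -50)
v = -279 (v = -50 - 1*229 = -50 - 229 = -279)
(-206*(-2) + v)² = (-206*(-2) - 279)² = (412 - 279)² = 133² = 17689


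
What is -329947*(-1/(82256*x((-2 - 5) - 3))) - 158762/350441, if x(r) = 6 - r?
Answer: -93319076525/461213998336 ≈ -0.20233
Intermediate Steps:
-329947*(-1/(82256*x((-2 - 5) - 3))) - 158762/350441 = -329947*(-1/(82256*(6 - ((-2 - 5) - 3)))) - 158762/350441 = -329947*(-1/(82256*(6 - (-7 - 3)))) - 158762*1/350441 = -329947*(-1/(82256*(6 - 1*(-10)))) - 158762/350441 = -329947*(-1/(82256*(6 + 10))) - 158762/350441 = -329947/((-82256*16)) - 158762/350441 = -329947/(-1316096) - 158762/350441 = -329947*(-1/1316096) - 158762/350441 = 329947/1316096 - 158762/350441 = -93319076525/461213998336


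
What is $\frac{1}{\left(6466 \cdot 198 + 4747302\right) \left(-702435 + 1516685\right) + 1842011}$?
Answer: $\frac{1}{4907950714511} \approx 2.0375 \cdot 10^{-13}$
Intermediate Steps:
$\frac{1}{\left(6466 \cdot 198 + 4747302\right) \left(-702435 + 1516685\right) + 1842011} = \frac{1}{\left(1280268 + 4747302\right) 814250 + 1842011} = \frac{1}{6027570 \cdot 814250 + 1842011} = \frac{1}{4907948872500 + 1842011} = \frac{1}{4907950714511}$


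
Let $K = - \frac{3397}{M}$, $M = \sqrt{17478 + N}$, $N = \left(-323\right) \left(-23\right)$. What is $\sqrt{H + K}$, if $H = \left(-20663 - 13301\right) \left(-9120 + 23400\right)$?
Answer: $\frac{\sqrt{-300877617288202080 - 84609079 \sqrt{24907}}}{24907} \approx 22023.0 i$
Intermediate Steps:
$N = 7429$
$M = \sqrt{24907}$ ($M = \sqrt{17478 + 7429} = \sqrt{24907} \approx 157.82$)
$H = -485005920$ ($H = \left(-33964\right) 14280 = -485005920$)
$K = - \frac{3397 \sqrt{24907}}{24907}$ ($K = - \frac{3397}{\sqrt{24907}} = - 3397 \frac{\sqrt{24907}}{24907} = - \frac{3397 \sqrt{24907}}{24907} \approx -21.525$)
$\sqrt{H + K} = \sqrt{-485005920 - \frac{3397 \sqrt{24907}}{24907}}$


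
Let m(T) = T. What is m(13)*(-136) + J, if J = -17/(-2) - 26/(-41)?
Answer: -144227/82 ≈ -1758.9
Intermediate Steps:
J = 749/82 (J = -17*(-½) - 26*(-1/41) = 17/2 + 26/41 = 749/82 ≈ 9.1341)
m(13)*(-136) + J = 13*(-136) + 749/82 = -1768 + 749/82 = -144227/82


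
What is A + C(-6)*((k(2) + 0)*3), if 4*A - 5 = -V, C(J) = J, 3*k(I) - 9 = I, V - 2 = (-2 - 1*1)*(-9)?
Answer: -72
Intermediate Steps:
V = 29 (V = 2 + (-2 - 1*1)*(-9) = 2 + (-2 - 1)*(-9) = 2 - 3*(-9) = 2 + 27 = 29)
k(I) = 3 + I/3
A = -6 (A = 5/4 + (-1*29)/4 = 5/4 + (¼)*(-29) = 5/4 - 29/4 = -6)
A + C(-6)*((k(2) + 0)*3) = -6 - 6*((3 + (⅓)*2) + 0)*3 = -6 - 6*((3 + ⅔) + 0)*3 = -6 - 6*(11/3 + 0)*3 = -6 - 22*3 = -6 - 6*11 = -6 - 66 = -72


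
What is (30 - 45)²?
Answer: 225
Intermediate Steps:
(30 - 45)² = (-15)² = 225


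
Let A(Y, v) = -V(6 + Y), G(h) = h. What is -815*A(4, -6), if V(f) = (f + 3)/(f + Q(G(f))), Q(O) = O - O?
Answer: 2119/2 ≈ 1059.5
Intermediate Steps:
Q(O) = 0
V(f) = (3 + f)/f (V(f) = (f + 3)/(f + 0) = (3 + f)/f)
A(Y, v) = -(9 + Y)/(6 + Y) (A(Y, v) = -(3 + (6 + Y))/(6 + Y) = -(9 + Y)/(6 + Y))
-815*A(4, -6) = -815*(-9 - 1*4)/(6 + 4) = -815*(-9 - 4)/10 = -163*(-13)/2 = -815*(-13/10) = 2119/2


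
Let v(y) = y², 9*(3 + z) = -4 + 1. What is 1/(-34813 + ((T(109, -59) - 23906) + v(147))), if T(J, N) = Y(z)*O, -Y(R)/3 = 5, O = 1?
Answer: -1/37125 ≈ -2.6936e-5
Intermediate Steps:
z = -10/3 (z = -3 + (-4 + 1)/9 = -3 + (⅑)*(-3) = -3 - ⅓ = -10/3 ≈ -3.3333)
Y(R) = -15 (Y(R) = -3*5 = -15)
T(J, N) = -15 (T(J, N) = -15*1 = -15)
1/(-34813 + ((T(109, -59) - 23906) + v(147))) = 1/(-34813 + ((-15 - 23906) + 147²)) = 1/(-34813 + (-23921 + 21609)) = 1/(-34813 - 2312) = 1/(-37125) = -1/37125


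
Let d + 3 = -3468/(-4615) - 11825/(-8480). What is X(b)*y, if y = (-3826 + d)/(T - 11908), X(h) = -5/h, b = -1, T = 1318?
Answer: 9984313319/5525890240 ≈ 1.8068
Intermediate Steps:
d = -6684917/7827040 (d = -3 + (-3468/(-4615) - 11825/(-8480)) = -3 + (-3468*(-1/4615) - 11825*(-1/8480)) = -3 + (3468/4615 + 2365/1696) = -3 + 16796203/7827040 = -6684917/7827040 ≈ -0.85408)
y = 9984313319/27629451200 (y = (-3826 - 6684917/7827040)/(1318 - 11908) = -29952939957/7827040/(-10590) = -29952939957/7827040*(-1/10590) = 9984313319/27629451200 ≈ 0.36136)
X(b)*y = -5/(-1)*(9984313319/27629451200) = -5*(-1)*(9984313319/27629451200) = 5*(9984313319/27629451200) = 9984313319/5525890240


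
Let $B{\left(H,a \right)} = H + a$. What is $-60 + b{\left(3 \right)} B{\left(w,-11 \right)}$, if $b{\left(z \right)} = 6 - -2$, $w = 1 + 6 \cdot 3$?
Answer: $4$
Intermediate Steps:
$w = 19$ ($w = 1 + 18 = 19$)
$b{\left(z \right)} = 8$ ($b{\left(z \right)} = 6 + 2 = 8$)
$-60 + b{\left(3 \right)} B{\left(w,-11 \right)} = -60 + 8 \left(19 - 11\right) = -60 + 8 \cdot 8 = -60 + 64 = 4$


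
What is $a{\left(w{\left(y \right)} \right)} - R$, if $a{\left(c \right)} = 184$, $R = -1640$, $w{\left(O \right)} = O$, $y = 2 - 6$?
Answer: $1824$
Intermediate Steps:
$y = -4$ ($y = 2 - 6 = -4$)
$a{\left(w{\left(y \right)} \right)} - R = 184 - -1640 = 184 + 1640 = 1824$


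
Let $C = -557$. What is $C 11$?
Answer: $-6127$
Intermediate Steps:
$C 11 = \left(-557\right) 11 = -6127$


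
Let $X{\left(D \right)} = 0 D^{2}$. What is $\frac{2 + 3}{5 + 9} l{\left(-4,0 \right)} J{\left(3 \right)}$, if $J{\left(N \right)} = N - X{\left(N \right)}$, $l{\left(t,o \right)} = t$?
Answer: $- \frac{30}{7} \approx -4.2857$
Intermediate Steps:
$X{\left(D \right)} = 0$
$J{\left(N \right)} = N$ ($J{\left(N \right)} = N - 0 = N + 0 = N$)
$\frac{2 + 3}{5 + 9} l{\left(-4,0 \right)} J{\left(3 \right)} = \frac{2 + 3}{5 + 9} \left(-4\right) 3 = \frac{5}{14} \left(-4\right) 3 = \left(- \frac{10}{7}\right) 3 = - \frac{30}{7}$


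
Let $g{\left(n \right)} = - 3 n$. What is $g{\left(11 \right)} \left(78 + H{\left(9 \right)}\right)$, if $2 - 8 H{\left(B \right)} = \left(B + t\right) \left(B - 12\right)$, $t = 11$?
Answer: $- \frac{11319}{4} \approx -2829.8$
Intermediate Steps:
$H{\left(B \right)} = \frac{1}{4} - \frac{\left(-12 + B\right) \left(11 + B\right)}{8}$ ($H{\left(B \right)} = \frac{1}{4} - \frac{\left(B + 11\right) \left(B - 12\right)}{8} = \frac{1}{4} - \frac{\left(11 + B\right) \left(-12 + B\right)}{8} = \frac{1}{4} - \frac{\left(-12 + B\right) \left(11 + B\right)}{8}$)
$g{\left(11 \right)} \left(78 + H{\left(9 \right)}\right) = \left(-3\right) 11 \left(78 + \left(\frac{67}{4} - \frac{9^{2}}{8} + \frac{1}{8} \cdot 9\right)\right) = - 33 \left(78 + \left(\frac{67}{4} - \frac{81}{8} + \frac{9}{8}\right)\right) = - 33 \left(78 + \frac{31}{4}\right) = \left(-33\right) \frac{343}{4} = - \frac{11319}{4}$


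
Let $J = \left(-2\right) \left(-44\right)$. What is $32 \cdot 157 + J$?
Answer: $5112$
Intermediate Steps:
$J = 88$
$32 \cdot 157 + J = 32 \cdot 157 + 88 = 5024 + 88 = 5112$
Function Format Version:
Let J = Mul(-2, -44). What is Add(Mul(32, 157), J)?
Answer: 5112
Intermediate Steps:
J = 88
Add(Mul(32, 157), J) = Add(Mul(32, 157), 88) = Add(5024, 88) = 5112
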